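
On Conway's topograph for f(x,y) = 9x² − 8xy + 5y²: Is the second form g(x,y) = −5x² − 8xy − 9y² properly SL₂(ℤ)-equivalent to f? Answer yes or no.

D₁ = -116, D₂ = -116
f: flip: (9,-8,5)→(5,8,9)
f: translate: b→-2 (≡8 mod 10), so (5,8,9)→(5,-2,6)
f: reduced (well bottom): (5,-2,6) with a≤c, −a<b≤a
g is negative-definite; reduce −g:
−g: translate: b→-2 (≡8 mod 10), so (5,8,9)→(5,-2,6)
−g: reduced (well bottom): (5,-2,6) with a≤c, −a<b≤a
flip sign back: reduced form of g is (-5,2,-6)
reduced forms (5, -2, 6) vs (-5, 2, -6) ⇒ inequivalent

no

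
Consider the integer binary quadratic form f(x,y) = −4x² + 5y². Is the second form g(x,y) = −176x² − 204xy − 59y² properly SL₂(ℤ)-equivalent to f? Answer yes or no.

D₁ = 80, D₂ = 80
river cycle of f (length 2): (-4, 8, 1), (1, 8, -4)
river cycle of g (length 2): (-4, 8, 1), (1, 8, -4)
cycles coincide ⇒ equivalent

yes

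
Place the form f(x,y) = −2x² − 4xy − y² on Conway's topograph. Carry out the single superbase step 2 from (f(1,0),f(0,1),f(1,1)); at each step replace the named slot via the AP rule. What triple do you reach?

start (-2,-1,-7) = (f(1,0),f(0,1),f(1,1))
replace slot 2: 2·((-2)+(-7)) − (-1) = -17 → (-2,-17,-7)

-2,-17,-7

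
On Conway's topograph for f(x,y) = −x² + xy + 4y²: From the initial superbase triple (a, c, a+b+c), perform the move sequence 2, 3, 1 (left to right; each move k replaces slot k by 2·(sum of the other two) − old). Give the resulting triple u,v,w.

start (-1,4,4) = (f(1,0),f(0,1),f(1,1))
replace slot 2: 2·((-1)+4) − 4 = 2 → (-1,2,4)
replace slot 3: 2·((-1)+2) − 4 = -2 → (-1,2,-2)
replace slot 1: 2·(2+(-2)) − (-1) = 1 → (1,2,-2)

1,2,-2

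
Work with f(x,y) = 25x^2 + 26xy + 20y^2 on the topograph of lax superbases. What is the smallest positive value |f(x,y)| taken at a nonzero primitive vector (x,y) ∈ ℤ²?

translate: b→-24 (≡26 mod 50), so (25,26,20)→(25,-24,19)
flip: (25,-24,19)→(19,24,25)
translate: b→-14 (≡24 mod 38), so (19,24,25)→(19,-14,20)
reduced (well bottom): (19,-14,20) with a≤c, −a<b≤a
well minimum = a = 19

19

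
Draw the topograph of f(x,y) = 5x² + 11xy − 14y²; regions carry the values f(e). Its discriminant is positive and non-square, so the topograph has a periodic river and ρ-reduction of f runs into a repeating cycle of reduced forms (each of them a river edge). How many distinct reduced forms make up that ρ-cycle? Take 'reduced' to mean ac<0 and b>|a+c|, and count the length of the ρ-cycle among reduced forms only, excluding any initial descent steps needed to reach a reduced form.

D = 401, ⌊√D⌋ = 20
river: ρ → (-14,17,2)
river: ρ → (2,19,-5)
river: ρ → (-5,11,14)
river: ρ → (14,17,-2)
river: ρ → (-2,19,5)
river: ρ → (5,11,-14)
ρ-cycle length = 6 (tail of 0 descent steps not counted)

6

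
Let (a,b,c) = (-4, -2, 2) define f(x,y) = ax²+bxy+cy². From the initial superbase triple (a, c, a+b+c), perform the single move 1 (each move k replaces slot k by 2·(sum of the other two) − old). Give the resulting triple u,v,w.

start (-4,2,-4) = (f(1,0),f(0,1),f(1,1))
replace slot 1: 2·(2+(-4)) − (-4) = 0 → (0,2,-4)

0,2,-4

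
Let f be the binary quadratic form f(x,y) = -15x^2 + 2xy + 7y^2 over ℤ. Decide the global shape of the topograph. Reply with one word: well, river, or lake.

D = b²−4ac = 2² − 4·(-15)·7 = 424
D > 0 non-square ⇒ indefinite ⇒ periodic river

river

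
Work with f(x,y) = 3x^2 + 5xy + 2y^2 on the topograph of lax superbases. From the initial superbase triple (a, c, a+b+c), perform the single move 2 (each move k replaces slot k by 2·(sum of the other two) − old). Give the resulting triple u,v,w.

start (3,2,10) = (f(1,0),f(0,1),f(1,1))
replace slot 2: 2·(3+10) − 2 = 24 → (3,24,10)

3,24,10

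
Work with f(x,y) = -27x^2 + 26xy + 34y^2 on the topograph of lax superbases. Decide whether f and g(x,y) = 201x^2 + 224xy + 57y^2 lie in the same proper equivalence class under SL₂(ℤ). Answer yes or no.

D₁ = 4348, D₂ = 4348
river cycle of f (length 10): (34, 42, -19), (-19, 34, 42), (42, 50, -11), (-11, 60, 17), (17, 42, -38), (-38, 34, 21), (21, 50, -22), (-22, 38, 33), (33, 28, -27), (-27, 26, 34)
river cycle of g (length 10): (-19, 34, 42), (42, 50, -11), (-11, 60, 17), (17, 42, -38), (-38, 34, 21), (21, 50, -22), (-22, 38, 33), (33, 28, -27), (-27, 26, 34), (34, 42, -19)
cycles coincide ⇒ equivalent

yes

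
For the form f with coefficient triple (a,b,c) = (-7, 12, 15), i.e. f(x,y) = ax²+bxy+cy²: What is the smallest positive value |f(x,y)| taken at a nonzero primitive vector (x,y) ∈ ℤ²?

river: ρ → (15,18,-4)
river: ρ → (-4,22,5)
river: ρ → (5,18,-12)
river: ρ → (-12,6,11)
river: ρ → (11,16,-7)
river: ρ → (-7,12,15)
closes: descent 0, river 6
min |a| on river = 4

4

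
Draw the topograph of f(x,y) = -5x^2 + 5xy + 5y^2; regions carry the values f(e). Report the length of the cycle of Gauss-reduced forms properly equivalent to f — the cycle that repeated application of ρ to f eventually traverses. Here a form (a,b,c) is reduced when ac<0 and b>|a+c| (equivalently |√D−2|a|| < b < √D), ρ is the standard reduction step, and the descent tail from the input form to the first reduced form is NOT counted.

D = 125, ⌊√D⌋ = 11
river: ρ → (5,5,-5)
river: ρ → (-5,5,5)
ρ-cycle length = 2 (tail of 0 descent steps not counted)

2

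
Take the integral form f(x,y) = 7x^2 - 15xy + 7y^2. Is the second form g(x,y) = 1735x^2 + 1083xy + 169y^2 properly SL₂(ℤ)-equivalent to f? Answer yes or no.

D₁ = 29, D₂ = 29
river cycle of f (length 2): (-1, 5, 1), (1, 5, -1)
river cycle of g (length 2): (-1, 5, 1), (1, 5, -1)
cycles coincide ⇒ equivalent

yes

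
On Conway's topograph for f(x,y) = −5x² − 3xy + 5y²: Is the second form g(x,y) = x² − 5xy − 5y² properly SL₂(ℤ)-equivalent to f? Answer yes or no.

D₁ = 109, D₂ = 45
discriminants differ ⇒ not SL₂(ℤ)-equivalent

no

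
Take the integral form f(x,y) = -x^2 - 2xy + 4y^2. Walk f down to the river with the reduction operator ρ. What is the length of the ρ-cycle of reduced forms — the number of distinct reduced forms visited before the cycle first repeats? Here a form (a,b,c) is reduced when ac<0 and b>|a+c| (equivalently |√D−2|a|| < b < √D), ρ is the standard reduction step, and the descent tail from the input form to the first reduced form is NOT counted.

D = 20, ⌊√D⌋ = 4
descent: ρ → (4,2,-1)
descent: ρ → (-1,4,1)  [lands on river]
river: ρ → (1,4,-1)
ρ-cycle length = 2 (tail of 2 descent steps not counted)

2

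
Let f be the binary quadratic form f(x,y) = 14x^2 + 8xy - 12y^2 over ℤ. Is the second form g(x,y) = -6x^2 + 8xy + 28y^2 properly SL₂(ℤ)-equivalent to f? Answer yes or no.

D₁ = 736, D₂ = 736
river cycle of f (length 12): (-12, 16, 10), (10, 24, -4), (-4, 24, 10), (10, 16, -12), (-12, 8, 14), (14, 20, -6), (-6, 16, 20), (20, 24, -2), (-2, 24, 20), (20, 16, -6), … (2 more)
river cycle of g (length 12): (-6, 20, 14), (14, 8, -12), (-12, 16, 10), (10, 24, -4), (-4, 24, 10), (10, 16, -12), (-12, 8, 14), (14, 20, -6), (-6, 16, 20), (20, 24, -2), … (2 more)
cycles coincide ⇒ equivalent

yes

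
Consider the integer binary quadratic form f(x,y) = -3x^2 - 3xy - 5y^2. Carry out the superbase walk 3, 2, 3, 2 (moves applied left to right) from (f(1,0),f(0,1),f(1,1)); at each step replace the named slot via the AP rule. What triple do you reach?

start (-3,-5,-11) = (f(1,0),f(0,1),f(1,1))
replace slot 3: 2·((-3)+(-5)) − (-11) = -5 → (-3,-5,-5)
replace slot 2: 2·((-3)+(-5)) − (-5) = -11 → (-3,-11,-5)
replace slot 3: 2·((-3)+(-11)) − (-5) = -23 → (-3,-11,-23)
replace slot 2: 2·((-3)+(-23)) − (-11) = -41 → (-3,-41,-23)

-3,-41,-23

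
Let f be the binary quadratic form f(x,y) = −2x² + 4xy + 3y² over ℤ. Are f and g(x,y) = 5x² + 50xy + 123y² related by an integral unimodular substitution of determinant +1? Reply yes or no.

D₁ = 40, D₂ = 40
river cycle of f (length 6): (3, 2, -3), (-3, 4, 2), (2, 4, -3), (-3, 2, 3), (3, 4, -2), (-2, 4, 3)
river cycle of g (length 6): (-2, 4, 3), (3, 2, -3), (-3, 4, 2), (2, 4, -3), (-3, 2, 3), (3, 4, -2)
cycles coincide ⇒ equivalent

yes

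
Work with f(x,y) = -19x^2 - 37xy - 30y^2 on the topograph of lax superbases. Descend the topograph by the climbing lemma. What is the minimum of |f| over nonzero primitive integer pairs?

translate: b→-1 (≡37 mod 38), so (19,37,30)→(19,-1,12)
flip: (19,-1,12)→(12,1,19)
reduced (well bottom): (12,1,19) with a≤c, −a<b≤a
well minimum |f| = |-12| = 12 (negative-definite)

12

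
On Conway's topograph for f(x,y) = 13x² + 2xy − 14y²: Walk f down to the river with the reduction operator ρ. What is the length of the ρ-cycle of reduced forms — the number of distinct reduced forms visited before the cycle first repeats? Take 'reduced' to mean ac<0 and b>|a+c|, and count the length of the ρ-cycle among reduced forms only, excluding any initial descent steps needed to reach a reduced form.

D = 732, ⌊√D⌋ = 27
river: ρ → (-14,26,1)
river: ρ → (1,26,-14)
river: ρ → (-14,2,13)
river: ρ → (13,24,-3)
river: ρ → (-3,24,13)
river: ρ → (13,2,-14)
ρ-cycle length = 6 (tail of 0 descent steps not counted)

6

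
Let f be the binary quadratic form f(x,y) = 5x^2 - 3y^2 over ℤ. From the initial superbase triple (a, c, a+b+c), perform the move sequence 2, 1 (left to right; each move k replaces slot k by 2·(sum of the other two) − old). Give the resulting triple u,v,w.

start (5,-3,2) = (f(1,0),f(0,1),f(1,1))
replace slot 2: 2·(5+2) − (-3) = 17 → (5,17,2)
replace slot 1: 2·(17+2) − 5 = 33 → (33,17,2)

33,17,2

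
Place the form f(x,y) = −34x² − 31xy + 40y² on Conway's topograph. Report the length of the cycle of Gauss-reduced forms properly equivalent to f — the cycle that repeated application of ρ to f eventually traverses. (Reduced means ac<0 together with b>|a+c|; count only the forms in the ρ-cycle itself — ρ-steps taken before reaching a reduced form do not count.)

D = 6401, ⌊√D⌋ = 80
descent: ρ → (40,31,-34)  [lands on river]
river: ρ → (-34,37,37)
river: ρ → (37,37,-34)
river: ρ → (-34,31,40)
river: ρ → (40,49,-25)
river: ρ → (-25,51,38)
river: ρ → (38,25,-38)
river: ρ → (-38,51,25)
river: ρ → (25,49,-40)
river: ρ → (-40,31,34)
river: ρ → (34,37,-37)
river: ρ → (-37,37,34)
river: ρ → (34,31,-40)
river: ρ → (-40,49,25)
river: ρ → (25,51,-38)
river: ρ → (-38,25,38)
river: ρ → (38,51,-25)
river: ρ → (-25,49,40)
ρ-cycle length = 18 (tail of 1 descent step not counted)

18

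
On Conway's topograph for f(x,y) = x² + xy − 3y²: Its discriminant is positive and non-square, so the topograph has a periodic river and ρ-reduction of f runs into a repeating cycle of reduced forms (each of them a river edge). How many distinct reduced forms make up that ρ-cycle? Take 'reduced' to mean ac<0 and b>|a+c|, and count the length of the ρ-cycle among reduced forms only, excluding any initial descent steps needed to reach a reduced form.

D = 13, ⌊√D⌋ = 3
descent: ρ → (-3,-1,1)
descent: ρ → (1,3,-1)  [lands on river]
river: ρ → (-1,3,1)
ρ-cycle length = 2 (tail of 2 descent steps not counted)

2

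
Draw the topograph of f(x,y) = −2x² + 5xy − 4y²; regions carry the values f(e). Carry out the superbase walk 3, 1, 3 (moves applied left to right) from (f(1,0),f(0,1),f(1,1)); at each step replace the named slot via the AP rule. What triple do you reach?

start (-2,-4,-1) = (f(1,0),f(0,1),f(1,1))
replace slot 3: 2·((-2)+(-4)) − (-1) = -11 → (-2,-4,-11)
replace slot 1: 2·((-4)+(-11)) − (-2) = -28 → (-28,-4,-11)
replace slot 3: 2·((-28)+(-4)) − (-11) = -53 → (-28,-4,-53)

-28,-4,-53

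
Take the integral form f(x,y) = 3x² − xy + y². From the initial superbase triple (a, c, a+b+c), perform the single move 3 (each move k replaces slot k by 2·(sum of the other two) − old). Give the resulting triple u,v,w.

start (3,1,3) = (f(1,0),f(0,1),f(1,1))
replace slot 3: 2·(3+1) − 3 = 5 → (3,1,5)

3,1,5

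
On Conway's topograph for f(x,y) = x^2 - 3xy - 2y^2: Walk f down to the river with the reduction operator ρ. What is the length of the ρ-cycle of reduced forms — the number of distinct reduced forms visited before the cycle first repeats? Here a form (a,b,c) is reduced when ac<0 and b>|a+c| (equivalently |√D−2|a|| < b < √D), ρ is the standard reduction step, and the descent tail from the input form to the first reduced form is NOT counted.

D = 17, ⌊√D⌋ = 4
descent: ρ → (-2,3,1)  [lands on river]
river: ρ → (1,3,-2)
river: ρ → (-2,1,2)
river: ρ → (2,3,-1)
river: ρ → (-1,3,2)
river: ρ → (2,1,-2)
ρ-cycle length = 6 (tail of 1 descent step not counted)

6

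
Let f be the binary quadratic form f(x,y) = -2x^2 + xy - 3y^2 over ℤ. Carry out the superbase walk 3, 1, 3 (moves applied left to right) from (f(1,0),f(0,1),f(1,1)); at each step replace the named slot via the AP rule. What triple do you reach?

start (-2,-3,-4) = (f(1,0),f(0,1),f(1,1))
replace slot 3: 2·((-2)+(-3)) − (-4) = -6 → (-2,-3,-6)
replace slot 1: 2·((-3)+(-6)) − (-2) = -16 → (-16,-3,-6)
replace slot 3: 2·((-16)+(-3)) − (-6) = -32 → (-16,-3,-32)

-16,-3,-32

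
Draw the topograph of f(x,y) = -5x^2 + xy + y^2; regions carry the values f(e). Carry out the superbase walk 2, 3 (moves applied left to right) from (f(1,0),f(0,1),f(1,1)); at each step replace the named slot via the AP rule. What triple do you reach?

start (-5,1,-3) = (f(1,0),f(0,1),f(1,1))
replace slot 2: 2·((-5)+(-3)) − 1 = -17 → (-5,-17,-3)
replace slot 3: 2·((-5)+(-17)) − (-3) = -41 → (-5,-17,-41)

-5,-17,-41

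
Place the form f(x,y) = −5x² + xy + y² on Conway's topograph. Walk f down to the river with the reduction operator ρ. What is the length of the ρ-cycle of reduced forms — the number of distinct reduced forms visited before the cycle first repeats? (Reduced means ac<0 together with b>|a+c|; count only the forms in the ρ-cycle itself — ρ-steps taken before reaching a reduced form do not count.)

D = 21, ⌊√D⌋ = 4
descent: ρ → (1,3,-3)  [lands on river]
river: ρ → (-3,3,1)
ρ-cycle length = 2 (tail of 1 descent step not counted)

2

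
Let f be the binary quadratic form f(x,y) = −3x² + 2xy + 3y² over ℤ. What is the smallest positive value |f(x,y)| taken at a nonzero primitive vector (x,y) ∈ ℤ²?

river: ρ → (3,4,-2)
river: ρ → (-2,4,3)
river: ρ → (3,2,-3)
river: ρ → (-3,4,2)
river: ρ → (2,4,-3)
river: ρ → (-3,2,3)
closes: descent 0, river 6
min |a| on river = 2

2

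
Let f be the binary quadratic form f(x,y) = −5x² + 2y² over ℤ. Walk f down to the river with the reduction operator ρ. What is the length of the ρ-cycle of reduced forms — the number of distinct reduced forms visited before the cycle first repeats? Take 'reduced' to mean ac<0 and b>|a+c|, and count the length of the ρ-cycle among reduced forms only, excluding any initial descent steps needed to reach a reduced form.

D = 40, ⌊√D⌋ = 6
descent: ρ → (2,4,-3)  [lands on river]
river: ρ → (-3,2,3)
river: ρ → (3,4,-2)
river: ρ → (-2,4,3)
river: ρ → (3,2,-3)
river: ρ → (-3,4,2)
ρ-cycle length = 6 (tail of 1 descent step not counted)

6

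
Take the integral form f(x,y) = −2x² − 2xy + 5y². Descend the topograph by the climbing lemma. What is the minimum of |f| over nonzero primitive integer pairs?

descent: ρ → (5,2,-2)
descent: ρ → (-2,6,1)  [lands on river]
river: ρ → (1,6,-2)
closes: descent 2, river 2
min |a| on river = 1

1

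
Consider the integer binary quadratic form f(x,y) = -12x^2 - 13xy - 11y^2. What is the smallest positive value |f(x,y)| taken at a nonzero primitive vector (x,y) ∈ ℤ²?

translate: b→-11 (≡13 mod 24), so (12,13,11)→(12,-11,10)
flip: (12,-11,10)→(10,11,12)
translate: b→-9 (≡11 mod 20), so (10,11,12)→(10,-9,11)
reduced (well bottom): (10,-9,11) with a≤c, −a<b≤a
well minimum |f| = |-10| = 10 (negative-definite)

10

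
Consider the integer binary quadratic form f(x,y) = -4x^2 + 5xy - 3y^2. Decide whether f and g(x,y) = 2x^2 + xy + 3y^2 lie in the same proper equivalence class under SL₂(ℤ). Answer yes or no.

D₁ = -23, D₂ = -23
f is negative-definite; reduce −f:
−f: translate: b→3 (≡-5 mod 8), so (4,-5,3)→(4,3,2)
−f: flip: (4,3,2)→(2,-3,4)
−f: translate: b→1 (≡-3 mod 4), so (2,-3,4)→(2,1,3)
−f: reduced (well bottom): (2,1,3) with a≤c, −a<b≤a
flip sign back: reduced form of f is (-2,-1,-3)
g: reduced (well bottom): (2,1,3) with a≤c, −a<b≤a
reduced forms (-2, -1, -3) vs (2, 1, 3) ⇒ inequivalent

no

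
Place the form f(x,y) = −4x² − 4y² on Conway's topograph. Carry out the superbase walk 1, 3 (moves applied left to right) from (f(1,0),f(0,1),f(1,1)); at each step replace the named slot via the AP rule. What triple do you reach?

start (-4,-4,-8) = (f(1,0),f(0,1),f(1,1))
replace slot 1: 2·((-4)+(-8)) − (-4) = -20 → (-20,-4,-8)
replace slot 3: 2·((-20)+(-4)) − (-8) = -40 → (-20,-4,-40)

-20,-4,-40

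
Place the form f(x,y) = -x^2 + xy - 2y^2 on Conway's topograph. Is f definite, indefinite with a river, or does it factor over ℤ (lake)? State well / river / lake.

D = b²−4ac = 1² − 4·(-1)·(-2) = -7
D < 0 ⇒ definite ⇒ every region one sign ⇒ single well

well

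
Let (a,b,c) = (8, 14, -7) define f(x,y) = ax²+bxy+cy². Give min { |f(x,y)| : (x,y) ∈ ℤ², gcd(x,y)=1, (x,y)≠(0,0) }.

river: ρ → (-7,14,8)
river: ρ → (8,18,-3)
river: ρ → (-3,18,8)
river: ρ → (8,14,-7)
closes: descent 0, river 4
min |a| on river = 3

3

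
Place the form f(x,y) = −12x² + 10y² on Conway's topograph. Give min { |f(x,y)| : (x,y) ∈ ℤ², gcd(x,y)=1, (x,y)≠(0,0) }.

descent: ρ → (10,20,-2)  [lands on river]
river: ρ → (-2,20,10)
closes: descent 1, river 2
min |a| on river = 2

2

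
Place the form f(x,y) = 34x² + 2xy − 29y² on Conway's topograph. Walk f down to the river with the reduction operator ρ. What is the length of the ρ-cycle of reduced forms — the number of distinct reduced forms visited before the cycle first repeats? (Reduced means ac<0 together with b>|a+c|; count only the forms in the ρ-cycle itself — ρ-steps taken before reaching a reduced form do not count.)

D = 3948, ⌊√D⌋ = 62
descent: ρ → (-29,56,7)  [lands on river]
river: ρ → (7,56,-29)
river: ρ → (-29,60,3)
river: ρ → (3,60,-29)
ρ-cycle length = 4 (tail of 1 descent step not counted)

4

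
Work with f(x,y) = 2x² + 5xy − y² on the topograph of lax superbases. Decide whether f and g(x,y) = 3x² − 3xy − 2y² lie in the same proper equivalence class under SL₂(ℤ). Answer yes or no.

D₁ = 33, D₂ = 33
river cycle of f (length 4): (-1, 5, 2), (2, 3, -3), (-3, 3, 2), (2, 5, -1)
river cycle of g (length 4): (-2, 3, 3), (3, 3, -2), (-2, 5, 1), (1, 5, -2)
cycles differ ⇒ inequivalent

no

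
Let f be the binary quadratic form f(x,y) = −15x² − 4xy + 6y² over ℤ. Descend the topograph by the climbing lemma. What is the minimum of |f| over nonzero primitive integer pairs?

descent: ρ → (6,16,-5)  [lands on river]
river: ρ → (-5,14,9)
river: ρ → (9,4,-10)
river: ρ → (-10,16,3)
river: ρ → (3,14,-15)
river: ρ → (-15,16,2)
river: ρ → (2,16,-15)
river: ρ → (-15,14,3)
river: ρ → (3,16,-10)
river: ρ → (-10,4,9)
river: ρ → (9,14,-5)
river: ρ → (-5,16,6)
river: ρ → (6,8,-13)
river: ρ → (-13,18,1)
river: ρ → (1,18,-13)
river: ρ → (-13,8,6)
closes: descent 1, river 16
min |a| on river = 1

1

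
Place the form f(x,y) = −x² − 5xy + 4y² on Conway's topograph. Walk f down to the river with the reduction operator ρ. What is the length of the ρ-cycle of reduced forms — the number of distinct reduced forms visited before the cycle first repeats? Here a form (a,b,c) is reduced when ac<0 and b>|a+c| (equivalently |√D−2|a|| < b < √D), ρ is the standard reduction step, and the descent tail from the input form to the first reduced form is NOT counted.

D = 41, ⌊√D⌋ = 6
descent: ρ → (4,5,-1)  [lands on river]
river: ρ → (-1,5,4)
river: ρ → (4,3,-2)
river: ρ → (-2,5,2)
river: ρ → (2,3,-4)
river: ρ → (-4,5,1)
river: ρ → (1,5,-4)
river: ρ → (-4,3,2)
river: ρ → (2,5,-2)
river: ρ → (-2,3,4)
ρ-cycle length = 10 (tail of 1 descent step not counted)

10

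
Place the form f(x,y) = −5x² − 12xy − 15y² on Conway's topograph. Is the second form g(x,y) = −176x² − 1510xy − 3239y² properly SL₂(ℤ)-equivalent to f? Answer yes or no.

D₁ = -156, D₂ = -156
f is negative-definite; reduce −f:
−f: translate: b→2 (≡12 mod 10), so (5,12,15)→(5,2,8)
−f: reduced (well bottom): (5,2,8) with a≤c, −a<b≤a
flip sign back: reduced form of f is (-5,-2,-8)
g is negative-definite; reduce −g:
−g: translate: b→102 (≡1510 mod 352), so (176,1510,3239)→(176,102,15)
−g: flip: (176,102,15)→(15,-102,176)
−g: translate: b→-12 (≡-102 mod 30), so (15,-102,176)→(15,-12,5)
−g: flip: (15,-12,5)→(5,12,15)
−g: translate: b→2 (≡12 mod 10), so (5,12,15)→(5,2,8)
−g: reduced (well bottom): (5,2,8) with a≤c, −a<b≤a
flip sign back: reduced form of g is (-5,-2,-8)
reduced forms (-5, -2, -8) vs (-5, -2, -8) ⇒ equivalent

yes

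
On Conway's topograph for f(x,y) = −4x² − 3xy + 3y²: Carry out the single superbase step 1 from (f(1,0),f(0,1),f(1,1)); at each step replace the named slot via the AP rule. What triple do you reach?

start (-4,3,-4) = (f(1,0),f(0,1),f(1,1))
replace slot 1: 2·(3+(-4)) − (-4) = 2 → (2,3,-4)

2,3,-4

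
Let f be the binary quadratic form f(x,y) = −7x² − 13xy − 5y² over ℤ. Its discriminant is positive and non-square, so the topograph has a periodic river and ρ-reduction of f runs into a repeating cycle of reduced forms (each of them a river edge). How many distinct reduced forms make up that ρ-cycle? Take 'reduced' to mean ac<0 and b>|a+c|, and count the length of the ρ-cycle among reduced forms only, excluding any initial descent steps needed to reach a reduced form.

D = 29, ⌊√D⌋ = 5
descent: ρ → (-5,3,1)
descent: ρ → (1,5,-1)  [lands on river]
river: ρ → (-1,5,1)
ρ-cycle length = 2 (tail of 2 descent steps not counted)

2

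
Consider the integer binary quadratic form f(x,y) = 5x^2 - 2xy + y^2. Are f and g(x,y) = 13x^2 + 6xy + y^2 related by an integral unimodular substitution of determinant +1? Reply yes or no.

D₁ = -16, D₂ = -16
f: flip: (5,-2,1)→(1,2,5)
f: translate: b→0 (≡2 mod 2), so (1,2,5)→(1,0,4)
f: reduced (well bottom): (1,0,4) with a≤c, −a<b≤a
g: flip: (13,6,1)→(1,-6,13)
g: translate: b→0 (≡-6 mod 2), so (1,-6,13)→(1,0,4)
g: reduced (well bottom): (1,0,4) with a≤c, −a<b≤a
reduced forms (1, 0, 4) vs (1, 0, 4) ⇒ equivalent

yes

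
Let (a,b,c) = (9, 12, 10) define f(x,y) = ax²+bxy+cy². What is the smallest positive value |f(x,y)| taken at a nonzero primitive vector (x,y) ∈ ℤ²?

translate: b→-6 (≡12 mod 18), so (9,12,10)→(9,-6,7)
flip: (9,-6,7)→(7,6,9)
reduced (well bottom): (7,6,9) with a≤c, −a<b≤a
well minimum = a = 7

7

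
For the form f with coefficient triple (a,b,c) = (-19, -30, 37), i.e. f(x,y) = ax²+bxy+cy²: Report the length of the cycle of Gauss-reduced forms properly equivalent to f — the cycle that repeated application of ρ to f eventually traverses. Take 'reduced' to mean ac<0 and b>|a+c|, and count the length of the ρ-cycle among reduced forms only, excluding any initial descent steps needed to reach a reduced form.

D = 3712, ⌊√D⌋ = 60
descent: ρ → (37,30,-19)  [lands on river]
river: ρ → (-19,46,21)
river: ρ → (21,38,-27)
river: ρ → (-27,16,32)
river: ρ → (32,48,-11)
river: ρ → (-11,40,48)
river: ρ → (48,56,-3)
river: ρ → (-3,58,29)
river: ρ → (29,58,-3)
river: ρ → (-3,56,48)
river: ρ → (48,40,-11)
river: ρ → (-11,48,32)
river: ρ → (32,16,-27)
river: ρ → (-27,38,21)
river: ρ → (21,46,-19)
river: ρ → (-19,30,37)
river: ρ → (37,44,-12)
river: ρ → (-12,52,21)
river: ρ → (21,32,-32)
river: ρ → (-32,32,21)
river: ρ → (21,52,-12)
river: ρ → (-12,44,37)
ρ-cycle length = 22 (tail of 1 descent step not counted)

22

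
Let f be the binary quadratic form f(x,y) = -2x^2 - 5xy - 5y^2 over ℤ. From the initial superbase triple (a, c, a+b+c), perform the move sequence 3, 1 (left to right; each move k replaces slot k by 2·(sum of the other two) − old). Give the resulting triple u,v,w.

start (-2,-5,-12) = (f(1,0),f(0,1),f(1,1))
replace slot 3: 2·((-2)+(-5)) − (-12) = -2 → (-2,-5,-2)
replace slot 1: 2·((-5)+(-2)) − (-2) = -12 → (-12,-5,-2)

-12,-5,-2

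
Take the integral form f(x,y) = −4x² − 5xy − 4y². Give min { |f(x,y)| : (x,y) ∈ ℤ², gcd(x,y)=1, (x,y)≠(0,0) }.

translate: b→-3 (≡5 mod 8), so (4,5,4)→(4,-3,3)
flip: (4,-3,3)→(3,3,4)
reduced (well bottom): (3,3,4) with a≤c, −a<b≤a
well minimum |f| = |-3| = 3 (negative-definite)

3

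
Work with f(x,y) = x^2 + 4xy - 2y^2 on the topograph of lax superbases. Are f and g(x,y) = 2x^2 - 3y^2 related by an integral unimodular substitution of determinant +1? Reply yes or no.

D₁ = 24, D₂ = 24
river cycle of f (length 2): (-2, 4, 1), (1, 4, -2)
river cycle of g (length 2): (2, 4, -1), (-1, 4, 2)
cycles differ ⇒ inequivalent

no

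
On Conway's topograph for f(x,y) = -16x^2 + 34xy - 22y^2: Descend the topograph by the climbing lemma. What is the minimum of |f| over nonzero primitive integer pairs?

translate: b→-2 (≡-34 mod 32), so (16,-34,22)→(16,-2,4)
flip: (16,-2,4)→(4,2,16)
reduced (well bottom): (4,2,16) with a≤c, −a<b≤a
well minimum |f| = |-4| = 4 (negative-definite)

4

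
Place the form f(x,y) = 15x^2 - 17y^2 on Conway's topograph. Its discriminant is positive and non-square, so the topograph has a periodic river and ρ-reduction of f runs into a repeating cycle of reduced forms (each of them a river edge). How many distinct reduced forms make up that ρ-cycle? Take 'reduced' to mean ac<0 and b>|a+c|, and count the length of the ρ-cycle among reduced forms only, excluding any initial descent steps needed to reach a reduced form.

D = 1020, ⌊√D⌋ = 31
descent: ρ → (-17,0,15)
descent: ρ → (15,30,-2)  [lands on river]
river: ρ → (-2,30,15)
ρ-cycle length = 2 (tail of 2 descent steps not counted)

2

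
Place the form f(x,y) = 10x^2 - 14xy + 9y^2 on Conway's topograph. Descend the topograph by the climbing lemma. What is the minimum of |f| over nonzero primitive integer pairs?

translate: b→6 (≡-14 mod 20), so (10,-14,9)→(10,6,5)
flip: (10,6,5)→(5,-6,10)
translate: b→4 (≡-6 mod 10), so (5,-6,10)→(5,4,9)
reduced (well bottom): (5,4,9) with a≤c, −a<b≤a
well minimum = a = 5

5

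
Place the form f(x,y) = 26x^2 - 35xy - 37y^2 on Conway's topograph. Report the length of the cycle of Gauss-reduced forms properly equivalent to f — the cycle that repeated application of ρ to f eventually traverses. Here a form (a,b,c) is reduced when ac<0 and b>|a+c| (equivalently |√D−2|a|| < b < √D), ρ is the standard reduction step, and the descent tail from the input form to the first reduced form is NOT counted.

D = 5073, ⌊√D⌋ = 71
descent: ρ → (-37,35,26)  [lands on river]
river: ρ → (26,69,-3)
river: ρ → (-3,69,26)
river: ρ → (26,35,-37)
river: ρ → (-37,39,24)
river: ρ → (24,57,-19)
river: ρ → (-19,57,24)
river: ρ → (24,39,-37)
ρ-cycle length = 8 (tail of 1 descent step not counted)

8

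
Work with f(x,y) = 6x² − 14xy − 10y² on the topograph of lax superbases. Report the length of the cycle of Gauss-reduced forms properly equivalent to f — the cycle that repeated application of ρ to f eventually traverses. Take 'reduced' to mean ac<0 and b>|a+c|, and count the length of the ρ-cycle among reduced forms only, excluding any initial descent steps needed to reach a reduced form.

D = 436, ⌊√D⌋ = 20
descent: ρ → (-10,14,6)  [lands on river]
river: ρ → (6,10,-14)
river: ρ → (-14,18,2)
river: ρ → (2,18,-14)
river: ρ → (-14,10,6)
river: ρ → (6,14,-10)
river: ρ → (-10,6,10)
river: ρ → (10,14,-6)
river: ρ → (-6,10,14)
river: ρ → (14,18,-2)
river: ρ → (-2,18,14)
river: ρ → (14,10,-6)
river: ρ → (-6,14,10)
river: ρ → (10,6,-10)
ρ-cycle length = 14 (tail of 1 descent step not counted)

14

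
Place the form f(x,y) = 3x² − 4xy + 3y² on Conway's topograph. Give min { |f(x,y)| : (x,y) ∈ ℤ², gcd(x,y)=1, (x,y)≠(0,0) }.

translate: b→2 (≡-4 mod 6), so (3,-4,3)→(3,2,2)
flip: (3,2,2)→(2,-2,3)
translate: b→2 (≡-2 mod 4), so (2,-2,3)→(2,2,3)
reduced (well bottom): (2,2,3) with a≤c, −a<b≤a
well minimum = a = 2

2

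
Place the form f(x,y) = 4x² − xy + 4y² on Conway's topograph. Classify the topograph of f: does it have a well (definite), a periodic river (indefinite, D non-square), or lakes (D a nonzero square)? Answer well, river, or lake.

D = b²−4ac = (-1)² − 4·4·4 = -63
D < 0 ⇒ definite ⇒ every region one sign ⇒ single well

well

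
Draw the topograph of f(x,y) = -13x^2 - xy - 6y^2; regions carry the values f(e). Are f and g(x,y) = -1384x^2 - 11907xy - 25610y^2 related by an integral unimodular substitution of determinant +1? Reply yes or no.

D₁ = -311, D₂ = -311
f is negative-definite; reduce −f:
−f: flip: (13,1,6)→(6,-1,13)
−f: reduced (well bottom): (6,-1,13) with a≤c, −a<b≤a
flip sign back: reduced form of f is (-6,1,-13)
g is negative-definite; reduce −g:
−g: translate: b→835 (≡11907 mod 2768), so (1384,11907,25610)→(1384,835,126)
−g: flip: (1384,835,126)→(126,-835,1384)
−g: translate: b→-79 (≡-835 mod 252), so (126,-835,1384)→(126,-79,13)
−g: flip: (126,-79,13)→(13,79,126)
−g: translate: b→1 (≡79 mod 26), so (13,79,126)→(13,1,6)
−g: flip: (13,1,6)→(6,-1,13)
−g: reduced (well bottom): (6,-1,13) with a≤c, −a<b≤a
flip sign back: reduced form of g is (-6,1,-13)
reduced forms (-6, 1, -13) vs (-6, 1, -13) ⇒ equivalent

yes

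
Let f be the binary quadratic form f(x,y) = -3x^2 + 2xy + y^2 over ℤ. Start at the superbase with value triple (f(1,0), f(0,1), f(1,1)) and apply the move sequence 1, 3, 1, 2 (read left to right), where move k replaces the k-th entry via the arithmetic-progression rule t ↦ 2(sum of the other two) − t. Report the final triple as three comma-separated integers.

start (-3,1,0) = (f(1,0),f(0,1),f(1,1))
replace slot 1: 2·(1+0) − (-3) = 5 → (5,1,0)
replace slot 3: 2·(5+1) − 0 = 12 → (5,1,12)
replace slot 1: 2·(1+12) − 5 = 21 → (21,1,12)
replace slot 2: 2·(21+12) − 1 = 65 → (21,65,12)

21,65,12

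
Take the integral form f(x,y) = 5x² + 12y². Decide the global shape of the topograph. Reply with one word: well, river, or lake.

D = b²−4ac = 0² − 4·5·12 = -240
D < 0 ⇒ definite ⇒ every region one sign ⇒ single well

well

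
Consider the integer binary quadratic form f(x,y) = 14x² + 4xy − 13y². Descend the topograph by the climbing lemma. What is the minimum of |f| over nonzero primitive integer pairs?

river: ρ → (-13,22,5)
river: ρ → (5,18,-21)
river: ρ → (-21,24,2)
river: ρ → (2,24,-21)
river: ρ → (-21,18,5)
river: ρ → (5,22,-13)
river: ρ → (-13,4,14)
river: ρ → (14,24,-3)
river: ρ → (-3,24,14)
river: ρ → (14,4,-13)
closes: descent 0, river 10
min |a| on river = 2

2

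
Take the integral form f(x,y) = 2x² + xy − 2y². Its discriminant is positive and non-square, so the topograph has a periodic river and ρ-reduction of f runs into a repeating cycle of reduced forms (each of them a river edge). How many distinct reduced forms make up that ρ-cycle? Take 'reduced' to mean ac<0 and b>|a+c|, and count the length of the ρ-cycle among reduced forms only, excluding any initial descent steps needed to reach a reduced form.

D = 17, ⌊√D⌋ = 4
river: ρ → (-2,3,1)
river: ρ → (1,3,-2)
river: ρ → (-2,1,2)
river: ρ → (2,3,-1)
river: ρ → (-1,3,2)
river: ρ → (2,1,-2)
ρ-cycle length = 6 (tail of 0 descent steps not counted)

6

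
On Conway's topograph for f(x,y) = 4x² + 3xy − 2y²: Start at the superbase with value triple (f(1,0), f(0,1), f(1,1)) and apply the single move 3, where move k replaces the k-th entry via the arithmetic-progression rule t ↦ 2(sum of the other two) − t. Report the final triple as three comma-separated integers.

start (4,-2,5) = (f(1,0),f(0,1),f(1,1))
replace slot 3: 2·(4+(-2)) − 5 = -1 → (4,-2,-1)

4,-2,-1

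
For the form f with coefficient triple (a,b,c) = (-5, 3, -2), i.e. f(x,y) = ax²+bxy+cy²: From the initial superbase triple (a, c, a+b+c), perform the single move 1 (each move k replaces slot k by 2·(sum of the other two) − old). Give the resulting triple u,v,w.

start (-5,-2,-4) = (f(1,0),f(0,1),f(1,1))
replace slot 1: 2·((-2)+(-4)) − (-5) = -7 → (-7,-2,-4)

-7,-2,-4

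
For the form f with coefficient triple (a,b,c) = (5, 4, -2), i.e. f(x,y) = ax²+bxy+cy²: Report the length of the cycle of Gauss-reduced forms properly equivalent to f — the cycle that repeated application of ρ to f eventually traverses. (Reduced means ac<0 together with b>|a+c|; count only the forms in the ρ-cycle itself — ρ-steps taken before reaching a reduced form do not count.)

D = 56, ⌊√D⌋ = 7
river: ρ → (-2,4,5)
river: ρ → (5,6,-1)
river: ρ → (-1,6,5)
river: ρ → (5,4,-2)
ρ-cycle length = 4 (tail of 0 descent steps not counted)

4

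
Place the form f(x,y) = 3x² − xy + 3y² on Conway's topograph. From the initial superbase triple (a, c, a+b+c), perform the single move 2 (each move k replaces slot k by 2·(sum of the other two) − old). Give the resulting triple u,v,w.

start (3,3,5) = (f(1,0),f(0,1),f(1,1))
replace slot 2: 2·(3+5) − 3 = 13 → (3,13,5)

3,13,5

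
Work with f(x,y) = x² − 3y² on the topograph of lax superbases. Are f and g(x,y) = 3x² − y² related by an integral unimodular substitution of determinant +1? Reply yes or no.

D₁ = 12, D₂ = 12
river cycle of f (length 2): (1, 2, -2), (-2, 2, 1)
river cycle of g (length 2): (-1, 2, 2), (2, 2, -1)
cycles differ ⇒ inequivalent

no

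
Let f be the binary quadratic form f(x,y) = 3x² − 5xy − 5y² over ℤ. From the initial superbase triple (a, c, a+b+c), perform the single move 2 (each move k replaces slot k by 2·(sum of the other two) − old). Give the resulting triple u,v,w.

start (3,-5,-7) = (f(1,0),f(0,1),f(1,1))
replace slot 2: 2·(3+(-7)) − (-5) = -3 → (3,-3,-7)

3,-3,-7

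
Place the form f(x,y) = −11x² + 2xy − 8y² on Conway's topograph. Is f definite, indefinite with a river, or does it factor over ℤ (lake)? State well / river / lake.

D = b²−4ac = 2² − 4·(-11)·(-8) = -348
D < 0 ⇒ definite ⇒ every region one sign ⇒ single well

well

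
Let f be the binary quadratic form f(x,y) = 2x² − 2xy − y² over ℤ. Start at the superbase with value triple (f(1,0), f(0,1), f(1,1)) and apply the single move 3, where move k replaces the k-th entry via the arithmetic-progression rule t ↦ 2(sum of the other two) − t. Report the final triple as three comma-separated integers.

start (2,-1,-1) = (f(1,0),f(0,1),f(1,1))
replace slot 3: 2·(2+(-1)) − (-1) = 3 → (2,-1,3)

2,-1,3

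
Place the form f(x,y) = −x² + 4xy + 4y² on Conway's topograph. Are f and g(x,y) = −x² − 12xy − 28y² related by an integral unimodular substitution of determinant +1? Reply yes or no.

D₁ = 32, D₂ = 32
river cycle of f (length 2): (4, 4, -1), (-1, 4, 4)
river cycle of g (length 2): (-1, 4, 4), (4, 4, -1)
cycles coincide ⇒ equivalent

yes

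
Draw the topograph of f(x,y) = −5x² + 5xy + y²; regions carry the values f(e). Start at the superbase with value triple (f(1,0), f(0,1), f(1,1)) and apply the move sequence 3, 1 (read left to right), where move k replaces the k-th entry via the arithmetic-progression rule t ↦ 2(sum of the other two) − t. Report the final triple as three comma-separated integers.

start (-5,1,1) = (f(1,0),f(0,1),f(1,1))
replace slot 3: 2·((-5)+1) − 1 = -9 → (-5,1,-9)
replace slot 1: 2·(1+(-9)) − (-5) = -11 → (-11,1,-9)

-11,1,-9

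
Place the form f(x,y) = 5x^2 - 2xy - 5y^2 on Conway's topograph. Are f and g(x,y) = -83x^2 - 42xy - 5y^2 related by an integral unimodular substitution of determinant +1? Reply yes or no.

D₁ = 104, D₂ = 104
river cycle of f (length 6): (-5, 2, 5), (5, 8, -2), (-2, 8, 5), (5, 2, -5), (-5, 8, 2), (2, 8, -5)
river cycle of g (length 6): (-5, 2, 5), (5, 8, -2), (-2, 8, 5), (5, 2, -5), (-5, 8, 2), (2, 8, -5)
cycles coincide ⇒ equivalent

yes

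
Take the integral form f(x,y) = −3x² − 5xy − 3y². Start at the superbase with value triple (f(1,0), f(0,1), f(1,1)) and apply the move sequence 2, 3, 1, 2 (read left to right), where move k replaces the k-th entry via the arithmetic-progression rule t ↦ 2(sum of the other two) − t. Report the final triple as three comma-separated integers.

start (-3,-3,-11) = (f(1,0),f(0,1),f(1,1))
replace slot 2: 2·((-3)+(-11)) − (-3) = -25 → (-3,-25,-11)
replace slot 3: 2·((-3)+(-25)) − (-11) = -45 → (-3,-25,-45)
replace slot 1: 2·((-25)+(-45)) − (-3) = -137 → (-137,-25,-45)
replace slot 2: 2·((-137)+(-45)) − (-25) = -339 → (-137,-339,-45)

-137,-339,-45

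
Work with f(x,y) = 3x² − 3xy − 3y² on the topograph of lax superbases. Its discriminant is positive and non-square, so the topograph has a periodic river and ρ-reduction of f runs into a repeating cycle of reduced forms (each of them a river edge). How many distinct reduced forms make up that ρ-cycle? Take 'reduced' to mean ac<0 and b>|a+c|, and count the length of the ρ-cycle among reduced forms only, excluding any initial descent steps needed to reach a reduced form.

D = 45, ⌊√D⌋ = 6
descent: ρ → (-3,3,3)  [lands on river]
river: ρ → (3,3,-3)
ρ-cycle length = 2 (tail of 1 descent step not counted)

2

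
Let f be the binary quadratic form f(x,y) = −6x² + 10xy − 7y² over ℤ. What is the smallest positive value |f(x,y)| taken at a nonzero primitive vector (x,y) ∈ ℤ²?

translate: b→2 (≡-10 mod 12), so (6,-10,7)→(6,2,3)
flip: (6,2,3)→(3,-2,6)
reduced (well bottom): (3,-2,6) with a≤c, −a<b≤a
well minimum |f| = |-3| = 3 (negative-definite)

3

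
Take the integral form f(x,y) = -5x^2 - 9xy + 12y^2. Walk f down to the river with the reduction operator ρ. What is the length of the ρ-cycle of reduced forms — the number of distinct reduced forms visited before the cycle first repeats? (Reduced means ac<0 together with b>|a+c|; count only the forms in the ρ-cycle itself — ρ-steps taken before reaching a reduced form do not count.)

D = 321, ⌊√D⌋ = 17
descent: ρ → (12,9,-5)  [lands on river]
river: ρ → (-5,11,10)
river: ρ → (10,9,-6)
river: ρ → (-6,15,4)
river: ρ → (4,17,-2)
river: ρ → (-2,15,12)
ρ-cycle length = 6 (tail of 1 descent step not counted)

6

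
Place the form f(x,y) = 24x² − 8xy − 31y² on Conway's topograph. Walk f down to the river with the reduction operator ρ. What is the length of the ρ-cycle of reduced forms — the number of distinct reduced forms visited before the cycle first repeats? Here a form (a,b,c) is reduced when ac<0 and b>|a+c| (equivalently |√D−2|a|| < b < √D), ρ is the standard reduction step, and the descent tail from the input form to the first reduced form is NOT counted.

D = 3040, ⌊√D⌋ = 55
descent: ρ → (-31,8,24)  [lands on river]
river: ρ → (24,40,-15)
river: ρ → (-15,50,9)
river: ρ → (9,40,-40)
river: ρ → (-40,40,9)
river: ρ → (9,50,-15)
river: ρ → (-15,40,24)
river: ρ → (24,8,-31)
river: ρ → (-31,54,1)
river: ρ → (1,54,-31)
ρ-cycle length = 10 (tail of 1 descent step not counted)

10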